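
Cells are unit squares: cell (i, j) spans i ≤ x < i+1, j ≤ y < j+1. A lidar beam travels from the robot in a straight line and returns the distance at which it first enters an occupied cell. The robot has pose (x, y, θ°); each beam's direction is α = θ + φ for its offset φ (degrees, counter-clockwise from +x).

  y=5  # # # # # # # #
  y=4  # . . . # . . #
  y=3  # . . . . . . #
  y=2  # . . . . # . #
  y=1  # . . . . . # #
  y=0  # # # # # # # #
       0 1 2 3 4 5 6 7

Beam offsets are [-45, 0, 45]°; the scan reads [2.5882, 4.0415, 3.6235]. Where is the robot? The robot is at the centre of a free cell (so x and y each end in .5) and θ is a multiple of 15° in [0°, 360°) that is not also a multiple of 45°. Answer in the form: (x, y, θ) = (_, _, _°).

Candidates: 21 free-cell centres × 16 headings = 336 poses. Raycast each; keep the one whose scan matches to 4 dp.
  (2.5, 4.5, 150°): beam 1 = 0.5176 ≠ 2.5882 ✗
  (4.5, 3.5, 15°): beam 1 = 1.0000 ≠ 2.5882 ✗
  (1.5, 4.5, 150°): beam 1 = 0.5176 ≠ 2.5882 ✗
  (4.5, 1.5, 195°): beam 1 = 4.0415 ≠ 2.5882 ✗
  (6.5, 2.5, 210°): beam 1 = 0.5176 ≠ 2.5882 ✗
  …
  (3.5, 4.5, 240°): r_1=2.5882, r_2=4.0415, r_3=3.6235 — all match ✓
No second candidate reproduces the full scan.

(x, y, θ) = (3.5, 4.5, 240°)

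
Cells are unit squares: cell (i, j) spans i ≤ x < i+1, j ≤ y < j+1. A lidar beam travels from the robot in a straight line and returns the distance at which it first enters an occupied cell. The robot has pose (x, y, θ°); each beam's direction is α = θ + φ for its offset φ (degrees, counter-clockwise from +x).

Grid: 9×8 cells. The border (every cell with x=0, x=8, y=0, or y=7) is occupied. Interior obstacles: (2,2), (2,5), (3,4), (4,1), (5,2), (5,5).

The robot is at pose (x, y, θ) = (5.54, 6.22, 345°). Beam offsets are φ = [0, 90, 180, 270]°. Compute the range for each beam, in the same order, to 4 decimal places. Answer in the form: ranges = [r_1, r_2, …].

ranges = [2.5468, 0.8075, 3.0137, 0.2278]

beam 1: φ=0°, α=345°
  direction (0.9659, -0.2588); cell (5,6); t to first gridline: x 0.4762, y 0.8500 (then +1.0353 / +3.8637)
    (6,6) via x @ 0.4762
    (6,5) via y @ 0.8500
    (7,5) via x @ 1.5115
    (8,5) via x @ 2.5468  # hit
  → r_1 = 2.5468
beam 2: φ=90°, α=75°
  direction (0.2588, 0.9659); cell (5,6); t to first gridline: x 1.7773, y 0.8075 (then +3.8637 / +1.0353)
    (5,7) via y @ 0.8075  # hit
  → r_2 = 0.8075
beam 3: φ=180°, α=165°
  direction (-0.9659, 0.2588); cell (5,6); t to first gridline: x 0.5590, y 3.0137 (then +1.0353 / +3.8637)
    (4,6) via x @ 0.5590
    (3,6) via x @ 1.5943
    (2,6) via x @ 2.6296
    (2,7) via y @ 3.0137  # hit
  → r_3 = 3.0137
beam 4: φ=270°, α=255°
  direction (-0.2588, -0.9659); cell (5,6); t to first gridline: x 2.0864, y 0.2278 (then +3.8637 / +1.0353)
    (5,5) via y @ 0.2278  # hit
  → r_4 = 0.2278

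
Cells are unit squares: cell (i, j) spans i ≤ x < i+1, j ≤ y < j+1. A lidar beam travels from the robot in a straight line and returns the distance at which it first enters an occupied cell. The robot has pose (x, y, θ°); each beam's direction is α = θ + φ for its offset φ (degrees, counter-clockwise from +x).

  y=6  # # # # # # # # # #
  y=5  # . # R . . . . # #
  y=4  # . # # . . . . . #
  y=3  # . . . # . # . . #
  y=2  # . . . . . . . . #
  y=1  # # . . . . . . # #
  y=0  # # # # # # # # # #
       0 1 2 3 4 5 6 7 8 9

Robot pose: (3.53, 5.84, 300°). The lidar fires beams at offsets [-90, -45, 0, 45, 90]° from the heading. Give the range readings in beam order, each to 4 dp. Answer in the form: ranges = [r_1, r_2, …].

ranges = [0.6120, 0.8696, 2.1246, 5.6630, 0.3200]

beam 1: φ=-90°, α=210°
  cosα=-0.8660 sinα=-0.5000 | (3,5) | tMaxX 0.6120 tMaxY 1.6800 | tΔX 1.1547 tΔY 2.0000
    t=0.6120 [x] (2,5) — stop
  → r_1 = 0.6120
beam 2: φ=-45°, α=255°
  cosα=-0.2588 sinα=-0.9659 | (3,5) | tMaxX 2.0478 tMaxY 0.8696 | tΔX 3.8637 tΔY 1.0353
    t=0.8696 [y] (3,4) — stop
  → r_2 = 0.8696
beam 3: φ=0°, α=300°
  cosα=0.5000 sinα=-0.8660 | (3,5) | tMaxX 0.9400 tMaxY 0.9699 | tΔX 2.0000 tΔY 1.1547
    t=0.9400 [x] (4,5)
    t=0.9699 [y] (4,4)
    t=2.1246 [y] (4,3) — stop
  → r_3 = 2.1246
beam 4: φ=45°, α=345°
  cosα=0.9659 sinα=-0.2588 | (3,5) | tMaxX 0.4866 tMaxY 3.2455 | tΔX 1.0353 tΔY 3.8637
    t=0.4866 [x] (4,5)
    t=1.5219 [x] (5,5)
    t=2.5571 [x] (6,5)
    t=3.2455 [y] (6,4)
    t=3.5924 [x] (7,4)
    t=4.6277 [x] (8,4)
    t=5.6630 [x] (9,4) — stop
  → r_4 = 5.6630
beam 5: φ=90°, α=30°
  cosα=0.8660 sinα=0.5000 | (3,5) | tMaxX 0.5427 tMaxY 0.3200 | tΔX 1.1547 tΔY 2.0000
    t=0.3200 [y] (3,6) — stop
  → r_5 = 0.3200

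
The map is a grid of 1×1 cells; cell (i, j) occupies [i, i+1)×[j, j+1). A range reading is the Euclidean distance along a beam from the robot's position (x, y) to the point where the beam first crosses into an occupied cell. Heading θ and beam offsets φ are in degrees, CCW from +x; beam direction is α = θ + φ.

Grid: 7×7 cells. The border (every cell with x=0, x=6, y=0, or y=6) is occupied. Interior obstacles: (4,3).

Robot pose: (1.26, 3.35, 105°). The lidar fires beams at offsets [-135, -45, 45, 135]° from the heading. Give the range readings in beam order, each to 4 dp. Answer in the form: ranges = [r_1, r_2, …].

beam 1: φ=-135°, α=330°
  cosα=0.8660 sinα=-0.5000 | (1,3) | tMaxX 0.8545 tMaxY 0.7000 | tΔX 1.1547 tΔY 2.0000
    t=0.7000 [y] (1,2)
    t=0.8545 [x] (2,2)
    t=2.0092 [x] (3,2)
    t=2.7000 [y] (3,1)
    t=3.1639 [x] (4,1)
    t=4.3186 [x] (5,1)
    t=4.7000 [y] (5,0) — stop
  → r_1 = 4.7000
beam 2: φ=-45°, α=60°
  cosα=0.5000 sinα=0.8660 | (1,3) | tMaxX 1.4800 tMaxY 0.7506 | tΔX 2.0000 tΔY 1.1547
    t=0.7506 [y] (1,4)
    t=1.4800 [x] (2,4)
    t=1.9053 [y] (2,5)
    t=3.0600 [y] (2,6) — stop
  → r_2 = 3.0600
beam 3: φ=45°, α=150°
  cosα=-0.8660 sinα=0.5000 | (1,3) | tMaxX 0.3002 tMaxY 1.3000 | tΔX 1.1547 tΔY 2.0000
    t=0.3002 [x] (0,3) — stop
  → r_3 = 0.3002
beam 4: φ=135°, α=240°
  cosα=-0.5000 sinα=-0.8660 | (1,3) | tMaxX 0.5200 tMaxY 0.4041 | tΔX 2.0000 tΔY 1.1547
    t=0.4041 [y] (1,2)
    t=0.5200 [x] (0,2) — stop
  → r_4 = 0.5200

ranges = [4.7000, 3.0600, 0.3002, 0.5200]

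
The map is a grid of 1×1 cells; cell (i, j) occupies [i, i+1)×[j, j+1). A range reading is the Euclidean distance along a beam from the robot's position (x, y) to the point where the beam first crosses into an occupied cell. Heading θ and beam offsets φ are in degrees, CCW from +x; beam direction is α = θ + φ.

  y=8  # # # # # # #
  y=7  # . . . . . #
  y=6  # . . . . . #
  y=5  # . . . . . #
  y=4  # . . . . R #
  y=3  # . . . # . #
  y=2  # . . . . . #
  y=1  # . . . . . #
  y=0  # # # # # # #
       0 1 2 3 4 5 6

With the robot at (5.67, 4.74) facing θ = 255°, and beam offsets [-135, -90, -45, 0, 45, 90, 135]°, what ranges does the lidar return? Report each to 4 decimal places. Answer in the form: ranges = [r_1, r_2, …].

beam 1: φ=-135°, α=120°
  direction (-0.5000, 0.8660); cell (5,4); t to first gridline: x 1.3400, y 0.3002 (then +2.0000 / +1.1547)
    (5,5) via y @ 0.3002
    (4,5) via x @ 1.3400
    (4,6) via y @ 1.4549
    (4,7) via y @ 2.6096
    (3,7) via x @ 3.3400
    (3,8) via y @ 3.7643  # hit
  → r_1 = 3.7643
beam 2: φ=-90°, α=165°
  direction (-0.9659, 0.2588); cell (5,4); t to first gridline: x 0.6936, y 1.0046 (then +1.0353 / +3.8637)
    (4,4) via x @ 0.6936
    (4,5) via y @ 1.0046
    (3,5) via x @ 1.7289
    (2,5) via x @ 2.7642
    (1,5) via x @ 3.7995
    (0,5) via x @ 4.8347  # hit
  → r_2 = 4.8347
beam 3: φ=-45°, α=210°
  direction (-0.8660, -0.5000); cell (5,4); t to first gridline: x 0.7736, y 1.4800 (then +1.1547 / +2.0000)
    (4,4) via x @ 0.7736
    (4,3) via y @ 1.4800  # hit
  → r_3 = 1.4800
beam 4: φ=0°, α=255°
  direction (-0.2588, -0.9659); cell (5,4); t to first gridline: x 2.5887, y 0.7661 (then +3.8637 / +1.0353)
    (5,3) via y @ 0.7661
    (5,2) via y @ 1.8014
    (4,2) via x @ 2.5887
    (4,1) via y @ 2.8367
    (4,0) via y @ 3.8719  # hit
  → r_4 = 3.8719
beam 5: φ=45°, α=300°
  direction (0.5000, -0.8660); cell (5,4); t to first gridline: x 0.6600, y 0.8545 (then +2.0000 / +1.1547)
    (6,4) via x @ 0.6600  # hit
  → r_5 = 0.6600
beam 6: φ=90°, α=345°
  direction (0.9659, -0.2588); cell (5,4); t to first gridline: x 0.3416, y 2.8591 (then +1.0353 / +3.8637)
    (6,4) via x @ 0.3416  # hit
  → r_6 = 0.3416
beam 7: φ=135°, α=30°
  direction (0.8660, 0.5000); cell (5,4); t to first gridline: x 0.3811, y 0.5200 (then +1.1547 / +2.0000)
    (6,4) via x @ 0.3811  # hit
  → r_7 = 0.3811

ranges = [3.7643, 4.8347, 1.4800, 3.8719, 0.6600, 0.3416, 0.3811]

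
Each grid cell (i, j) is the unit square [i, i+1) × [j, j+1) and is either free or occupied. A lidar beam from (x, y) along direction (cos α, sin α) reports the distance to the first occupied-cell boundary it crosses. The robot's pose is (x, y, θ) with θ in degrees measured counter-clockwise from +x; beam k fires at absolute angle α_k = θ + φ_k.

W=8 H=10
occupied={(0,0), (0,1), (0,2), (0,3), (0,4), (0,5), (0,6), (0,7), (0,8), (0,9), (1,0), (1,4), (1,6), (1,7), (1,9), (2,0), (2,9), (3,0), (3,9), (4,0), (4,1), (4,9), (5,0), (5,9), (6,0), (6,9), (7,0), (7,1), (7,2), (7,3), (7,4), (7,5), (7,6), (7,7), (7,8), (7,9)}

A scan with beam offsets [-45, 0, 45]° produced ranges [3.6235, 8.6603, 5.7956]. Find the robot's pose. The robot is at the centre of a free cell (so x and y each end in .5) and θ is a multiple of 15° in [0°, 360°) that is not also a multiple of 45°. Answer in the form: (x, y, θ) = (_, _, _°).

The pose lattice has 44·16 = 704 candidates. Test each by forward raycasting.
  (4.5, 3.5, 15°): beam 1 = 2.8868 ≠ 3.6235 ✗
  (3.5, 5.5, 240°): beam 1 = 1.9319 ≠ 3.6235 ✗
  (2.5, 1.5, 165°): beam 1 = 2.8868 ≠ 3.6235 ✗
  …
  (5.5, 8.5, 240°): r_1=3.6235, r_2=8.6603, r_3=5.7956 — all match ✓
Unique over the lattice → pose = (5.5, 8.5, 240°).

(x, y, θ) = (5.5, 8.5, 240°)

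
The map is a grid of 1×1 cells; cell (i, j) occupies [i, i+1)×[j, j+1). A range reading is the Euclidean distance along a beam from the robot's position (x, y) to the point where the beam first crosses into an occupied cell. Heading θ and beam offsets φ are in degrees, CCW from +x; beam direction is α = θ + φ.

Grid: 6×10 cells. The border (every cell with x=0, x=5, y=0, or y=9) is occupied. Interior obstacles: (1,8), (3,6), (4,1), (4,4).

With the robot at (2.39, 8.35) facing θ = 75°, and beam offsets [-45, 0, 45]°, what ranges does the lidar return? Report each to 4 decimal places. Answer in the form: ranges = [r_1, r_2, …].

ranges = [1.3000, 0.6729, 0.7506]

beam 1: φ=-45°, α=30°
  dir = (cos 30°, sin 30°) = (0.8660, 0.5000); from cell (2,8)
  next x-line at t=0.7044, next y-line at t=1.3000; Δt_x=1.1547, Δt_y=2.0000
    x: enter (3,8) at t=0.7044
    y: enter (3,9) at t=1.3000 ← occupied
  → r_1 = 1.3000
beam 2: φ=0°, α=75°
  dir = (cos 75°, sin 75°) = (0.2588, 0.9659); from cell (2,8)
  next x-line at t=2.3569, next y-line at t=0.6729; Δt_x=3.8637, Δt_y=1.0353
    y: enter (2,9) at t=0.6729 ← occupied
  → r_2 = 0.6729
beam 3: φ=45°, α=120°
  dir = (cos 120°, sin 120°) = (-0.5000, 0.8660); from cell (2,8)
  next x-line at t=0.7800, next y-line at t=0.7506; Δt_x=2.0000, Δt_y=1.1547
    y: enter (2,9) at t=0.7506 ← occupied
  → r_3 = 0.7506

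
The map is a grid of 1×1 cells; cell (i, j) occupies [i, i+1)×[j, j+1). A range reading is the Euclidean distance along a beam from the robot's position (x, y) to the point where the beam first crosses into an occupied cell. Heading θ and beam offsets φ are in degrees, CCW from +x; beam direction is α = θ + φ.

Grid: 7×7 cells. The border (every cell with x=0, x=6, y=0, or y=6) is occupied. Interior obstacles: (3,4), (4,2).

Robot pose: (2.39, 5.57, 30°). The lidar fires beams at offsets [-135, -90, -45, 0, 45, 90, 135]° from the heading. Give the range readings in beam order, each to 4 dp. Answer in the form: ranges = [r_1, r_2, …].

beam 1: φ=-135°, α=255°
  cosα=-0.2588 sinα=-0.9659 | (2,5) | tMaxX 1.5068 tMaxY 0.5901 | tΔX 3.8637 tΔY 1.0353
    t=0.5901 [y] (2,4)
    t=1.5068 [x] (1,4)
    t=1.6254 [y] (1,3)
    t=2.6607 [y] (1,2)
    t=3.6959 [y] (1,1)
    t=4.7312 [y] (1,0) — stop
  → r_1 = 4.7312
beam 2: φ=-90°, α=300°
  cosα=0.5000 sinα=-0.8660 | (2,5) | tMaxX 1.2200 tMaxY 0.6582 | tΔX 2.0000 tΔY 1.1547
    t=0.6582 [y] (2,4)
    t=1.2200 [x] (3,4) — stop
  → r_2 = 1.2200
beam 3: φ=-45°, α=345°
  cosα=0.9659 sinα=-0.2588 | (2,5) | tMaxX 0.6315 tMaxY 2.2023 | tΔX 1.0353 tΔY 3.8637
    t=0.6315 [x] (3,5)
    t=1.6668 [x] (4,5)
    t=2.2023 [y] (4,4)
    t=2.7021 [x] (5,4)
    t=3.7373 [x] (6,4) — stop
  → r_3 = 3.7373
beam 4: φ=0°, α=30°
  cosα=0.8660 sinα=0.5000 | (2,5) | tMaxX 0.7044 tMaxY 0.8600 | tΔX 1.1547 tΔY 2.0000
    t=0.7044 [x] (3,5)
    t=0.8600 [y] (3,6) — stop
  → r_4 = 0.8600
beam 5: φ=45°, α=75°
  cosα=0.2588 sinα=0.9659 | (2,5) | tMaxX 2.3569 tMaxY 0.4452 | tΔX 3.8637 tΔY 1.0353
    t=0.4452 [y] (2,6) — stop
  → r_5 = 0.4452
beam 6: φ=90°, α=120°
  cosα=-0.5000 sinα=0.8660 | (2,5) | tMaxX 0.7800 tMaxY 0.4965 | tΔX 2.0000 tΔY 1.1547
    t=0.4965 [y] (2,6) — stop
  → r_6 = 0.4965
beam 7: φ=135°, α=165°
  cosα=-0.9659 sinα=0.2588 | (2,5) | tMaxX 0.4038 tMaxY 1.6614 | tΔX 1.0353 tΔY 3.8637
    t=0.4038 [x] (1,5)
    t=1.4390 [x] (0,5) — stop
  → r_7 = 1.4390

ranges = [4.7312, 1.2200, 3.7373, 0.8600, 0.4452, 0.4965, 1.4390]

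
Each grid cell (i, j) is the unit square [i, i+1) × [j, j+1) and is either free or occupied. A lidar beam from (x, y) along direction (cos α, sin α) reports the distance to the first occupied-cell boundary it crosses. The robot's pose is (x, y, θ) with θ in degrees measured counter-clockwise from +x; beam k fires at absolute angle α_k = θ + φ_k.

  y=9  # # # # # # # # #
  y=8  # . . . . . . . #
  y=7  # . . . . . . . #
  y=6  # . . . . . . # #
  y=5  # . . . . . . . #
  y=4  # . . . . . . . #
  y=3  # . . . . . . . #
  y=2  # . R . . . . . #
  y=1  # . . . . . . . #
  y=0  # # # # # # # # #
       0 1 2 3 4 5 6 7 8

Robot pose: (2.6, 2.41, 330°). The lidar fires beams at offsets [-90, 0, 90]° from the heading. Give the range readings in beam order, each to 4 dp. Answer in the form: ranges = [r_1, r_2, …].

beam 1: φ=-90°, α=240°
  dir = (cos 240°, sin 240°) = (-0.5000, -0.8660); from cell (2,2)
  next x-line at t=1.2000, next y-line at t=0.4734; Δt_x=2.0000, Δt_y=1.1547
    y: enter (2,1) at t=0.4734
    x: enter (1,1) at t=1.2000
    y: enter (1,0) at t=1.6281 ← occupied
  → r_1 = 1.6281
beam 2: φ=0°, α=330°
  dir = (cos 330°, sin 330°) = (0.8660, -0.5000); from cell (2,2)
  next x-line at t=0.4619, next y-line at t=0.8200; Δt_x=1.1547, Δt_y=2.0000
    x: enter (3,2) at t=0.4619
    y: enter (3,1) at t=0.8200
    x: enter (4,1) at t=1.6166
    x: enter (5,1) at t=2.7713
    y: enter (5,0) at t=2.8200 ← occupied
  → r_2 = 2.8200
beam 3: φ=90°, α=60°
  dir = (cos 60°, sin 60°) = (0.5000, 0.8660); from cell (2,2)
  next x-line at t=0.8000, next y-line at t=0.6813; Δt_x=2.0000, Δt_y=1.1547
    y: enter (2,3) at t=0.6813
    x: enter (3,3) at t=0.8000
    y: enter (3,4) at t=1.8360
    x: enter (4,4) at t=2.8000
    y: enter (4,5) at t=2.9907
    y: enter (4,6) at t=4.1454
    x: enter (5,6) at t=4.8000
    y: enter (5,7) at t=5.3001
    y: enter (5,8) at t=6.4548
    x: enter (6,8) at t=6.8000
    y: enter (6,9) at t=7.6095 ← occupied
  → r_3 = 7.6095

ranges = [1.6281, 2.8200, 7.6095]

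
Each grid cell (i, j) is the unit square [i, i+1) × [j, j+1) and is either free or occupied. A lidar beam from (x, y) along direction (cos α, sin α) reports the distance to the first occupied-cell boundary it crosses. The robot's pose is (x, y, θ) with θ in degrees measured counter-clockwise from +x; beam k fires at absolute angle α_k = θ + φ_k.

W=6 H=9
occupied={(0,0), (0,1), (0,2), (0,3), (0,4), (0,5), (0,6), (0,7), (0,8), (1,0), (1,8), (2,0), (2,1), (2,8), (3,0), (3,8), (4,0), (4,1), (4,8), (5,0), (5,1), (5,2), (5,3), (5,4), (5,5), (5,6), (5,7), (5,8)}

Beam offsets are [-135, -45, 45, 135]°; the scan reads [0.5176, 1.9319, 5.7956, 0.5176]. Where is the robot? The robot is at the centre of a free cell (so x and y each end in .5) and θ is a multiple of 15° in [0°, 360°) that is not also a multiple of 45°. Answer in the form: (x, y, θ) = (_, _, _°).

The pose lattice has 26·16 = 416 candidates. Test each by forward raycasting.
  (1.5, 5.5, 255°): beam 1 = 1.0000 ≠ 0.5176 ✗
  (2.5, 3.5, 30°): beam 1 = 1.5529 ≠ 0.5176 ✗
  (4.5, 6.5, 75°): beam 1 = 1.0000 ≠ 0.5176 ✗
  (2.5, 3.5, 330°): beam 1 = 1.5529 ≠ 0.5176 ✗
  (4.5, 2.5, 240°): beam 1 = 5.6940 ≠ 0.5176 ✗
  …
  (4.5, 7.5, 210°): r_1=0.5176, r_2=1.9319, r_3=5.7956, r_4=0.5176 — all match ✓
Unique over the lattice → pose = (4.5, 7.5, 210°).

(x, y, θ) = (4.5, 7.5, 210°)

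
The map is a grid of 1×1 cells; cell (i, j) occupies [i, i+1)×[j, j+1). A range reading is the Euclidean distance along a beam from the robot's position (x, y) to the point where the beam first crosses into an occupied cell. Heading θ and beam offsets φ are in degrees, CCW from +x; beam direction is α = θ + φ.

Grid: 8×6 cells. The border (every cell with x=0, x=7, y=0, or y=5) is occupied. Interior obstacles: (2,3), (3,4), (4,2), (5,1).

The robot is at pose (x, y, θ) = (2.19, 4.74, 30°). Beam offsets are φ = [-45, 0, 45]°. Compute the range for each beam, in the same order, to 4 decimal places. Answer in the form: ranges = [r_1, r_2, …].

ranges = [0.8386, 0.5200, 0.2692]

beam 1: φ=-45°, α=345°
  direction (0.9659, -0.2588); cell (2,4); t to first gridline: x 0.8386, y 2.8591 (then +1.0353 / +3.8637)
    (3,4) via x @ 0.8386  # hit
  → r_1 = 0.8386
beam 2: φ=0°, α=30°
  direction (0.8660, 0.5000); cell (2,4); t to first gridline: x 0.9353, y 0.5200 (then +1.1547 / +2.0000)
    (2,5) via y @ 0.5200  # hit
  → r_2 = 0.5200
beam 3: φ=45°, α=75°
  direction (0.2588, 0.9659); cell (2,4); t to first gridline: x 3.1296, y 0.2692 (then +3.8637 / +1.0353)
    (2,5) via y @ 0.2692  # hit
  → r_3 = 0.2692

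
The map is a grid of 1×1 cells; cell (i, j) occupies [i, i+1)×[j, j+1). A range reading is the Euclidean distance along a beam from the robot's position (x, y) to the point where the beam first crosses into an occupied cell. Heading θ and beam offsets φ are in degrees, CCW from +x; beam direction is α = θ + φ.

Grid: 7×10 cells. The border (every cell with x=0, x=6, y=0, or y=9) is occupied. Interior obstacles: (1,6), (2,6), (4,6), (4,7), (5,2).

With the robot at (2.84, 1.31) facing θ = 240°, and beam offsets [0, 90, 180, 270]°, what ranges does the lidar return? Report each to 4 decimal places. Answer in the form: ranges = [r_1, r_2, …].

ranges = [0.3580, 0.6200, 6.3200, 2.1246]

beam 1: φ=0°, α=240°
  direction (-0.5000, -0.8660); cell (2,1); t to first gridline: x 1.6800, y 0.3580 (then +2.0000 / +1.1547)
    (2,0) via y @ 0.3580  # hit
  → r_1 = 0.3580
beam 2: φ=90°, α=330°
  direction (0.8660, -0.5000); cell (2,1); t to first gridline: x 0.1848, y 0.6200 (then +1.1547 / +2.0000)
    (3,1) via x @ 0.1848
    (3,0) via y @ 0.6200  # hit
  → r_2 = 0.6200
beam 3: φ=180°, α=60°
  direction (0.5000, 0.8660); cell (2,1); t to first gridline: x 0.3200, y 0.7967 (then +2.0000 / +1.1547)
    (3,1) via x @ 0.3200
    (3,2) via y @ 0.7967
    (3,3) via y @ 1.9514
    (4,3) via x @ 2.3200
    (4,4) via y @ 3.1061
    (4,5) via y @ 4.2608
    (5,5) via x @ 4.3200
    (5,6) via y @ 5.4155
    (6,6) via x @ 6.3200  # hit
  → r_3 = 6.3200
beam 4: φ=270°, α=150°
  direction (-0.8660, 0.5000); cell (2,1); t to first gridline: x 0.9699, y 1.3800 (then +1.1547 / +2.0000)
    (1,1) via x @ 0.9699
    (1,2) via y @ 1.3800
    (0,2) via x @ 2.1246  # hit
  → r_4 = 2.1246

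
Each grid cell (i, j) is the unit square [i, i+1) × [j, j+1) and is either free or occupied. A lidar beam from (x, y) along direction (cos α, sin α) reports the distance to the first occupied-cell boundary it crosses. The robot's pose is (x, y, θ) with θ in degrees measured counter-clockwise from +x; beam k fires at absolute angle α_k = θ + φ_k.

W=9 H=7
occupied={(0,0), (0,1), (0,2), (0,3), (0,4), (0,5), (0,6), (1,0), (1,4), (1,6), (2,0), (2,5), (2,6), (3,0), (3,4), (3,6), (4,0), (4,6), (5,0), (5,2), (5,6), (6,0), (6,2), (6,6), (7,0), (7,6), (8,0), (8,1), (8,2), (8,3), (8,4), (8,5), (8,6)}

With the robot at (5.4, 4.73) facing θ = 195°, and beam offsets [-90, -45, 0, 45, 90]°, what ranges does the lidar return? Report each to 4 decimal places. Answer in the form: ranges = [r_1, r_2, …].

beam 1: φ=-90°, α=105°
  cosα=-0.2588 sinα=0.9659 | (5,4) | tMaxX 1.5455 tMaxY 0.2795 | tΔX 3.8637 tΔY 1.0353
    t=0.2795 [y] (5,5)
    t=1.3148 [y] (5,6) — stop
  → r_1 = 1.3148
beam 2: φ=-45°, α=150°
  cosα=-0.8660 sinα=0.5000 | (5,4) | tMaxX 0.4619 tMaxY 0.5400 | tΔX 1.1547 tΔY 2.0000
    t=0.4619 [x] (4,4)
    t=0.5400 [y] (4,5)
    t=1.6166 [x] (3,5)
    t=2.5400 [y] (3,6) — stop
  → r_2 = 2.5400
beam 3: φ=0°, α=195°
  cosα=-0.9659 sinα=-0.2588 | (5,4) | tMaxX 0.4141 tMaxY 2.8205 | tΔX 1.0353 tΔY 3.8637
    t=0.4141 [x] (4,4)
    t=1.4494 [x] (3,4) — stop
  → r_3 = 1.4494
beam 4: φ=45°, α=240°
  cosα=-0.5000 sinα=-0.8660 | (5,4) | tMaxX 0.8000 tMaxY 0.8429 | tΔX 2.0000 tΔY 1.1547
    t=0.8000 [x] (4,4)
    t=0.8429 [y] (4,3)
    t=1.9976 [y] (4,2)
    t=2.8000 [x] (3,2)
    t=3.1523 [y] (3,1)
    t=4.3070 [y] (3,0) — stop
  → r_4 = 4.3070
beam 5: φ=90°, α=285°
  cosα=0.2588 sinα=-0.9659 | (5,4) | tMaxX 2.3182 tMaxY 0.7558 | tΔX 3.8637 tΔY 1.0353
    t=0.7558 [y] (5,3)
    t=1.7910 [y] (5,2) — stop
  → r_5 = 1.7910

ranges = [1.3148, 2.5400, 1.4494, 4.3070, 1.7910]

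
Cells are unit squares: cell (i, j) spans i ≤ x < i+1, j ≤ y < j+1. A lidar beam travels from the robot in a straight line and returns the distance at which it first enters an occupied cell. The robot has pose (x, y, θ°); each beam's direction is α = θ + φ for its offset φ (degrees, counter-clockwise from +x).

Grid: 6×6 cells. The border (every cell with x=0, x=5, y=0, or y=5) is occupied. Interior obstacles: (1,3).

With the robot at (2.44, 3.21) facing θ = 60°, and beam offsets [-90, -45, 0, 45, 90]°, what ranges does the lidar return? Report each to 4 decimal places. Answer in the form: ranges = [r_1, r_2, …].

beam 1: φ=-90°, α=330°
  dir = (cos 330°, sin 330°) = (0.8660, -0.5000); from cell (2,3)
  next x-line at t=0.6466, next y-line at t=0.4200; Δt_x=1.1547, Δt_y=2.0000
    y: enter (2,2) at t=0.4200
    x: enter (3,2) at t=0.6466
    x: enter (4,2) at t=1.8013
    y: enter (4,1) at t=2.4200
    x: enter (5,1) at t=2.9560 ← occupied
  → r_1 = 2.9560
beam 2: φ=-45°, α=15°
  dir = (cos 15°, sin 15°) = (0.9659, 0.2588); from cell (2,3)
  next x-line at t=0.5798, next y-line at t=3.0523; Δt_x=1.0353, Δt_y=3.8637
    x: enter (3,3) at t=0.5798
    x: enter (4,3) at t=1.6150
    x: enter (5,3) at t=2.6503 ← occupied
  → r_2 = 2.6503
beam 3: φ=0°, α=60°
  dir = (cos 60°, sin 60°) = (0.5000, 0.8660); from cell (2,3)
  next x-line at t=1.1200, next y-line at t=0.9122; Δt_x=2.0000, Δt_y=1.1547
    y: enter (2,4) at t=0.9122
    x: enter (3,4) at t=1.1200
    y: enter (3,5) at t=2.0669 ← occupied
  → r_3 = 2.0669
beam 4: φ=45°, α=105°
  dir = (cos 105°, sin 105°) = (-0.2588, 0.9659); from cell (2,3)
  next x-line at t=1.7000, next y-line at t=0.8179; Δt_x=3.8637, Δt_y=1.0353
    y: enter (2,4) at t=0.8179
    x: enter (1,4) at t=1.7000
    y: enter (1,5) at t=1.8531 ← occupied
  → r_4 = 1.8531
beam 5: φ=90°, α=150°
  dir = (cos 150°, sin 150°) = (-0.8660, 0.5000); from cell (2,3)
  next x-line at t=0.5081, next y-line at t=1.5800; Δt_x=1.1547, Δt_y=2.0000
    x: enter (1,3) at t=0.5081 ← occupied
  → r_5 = 0.5081

ranges = [2.9560, 2.6503, 2.0669, 1.8531, 0.5081]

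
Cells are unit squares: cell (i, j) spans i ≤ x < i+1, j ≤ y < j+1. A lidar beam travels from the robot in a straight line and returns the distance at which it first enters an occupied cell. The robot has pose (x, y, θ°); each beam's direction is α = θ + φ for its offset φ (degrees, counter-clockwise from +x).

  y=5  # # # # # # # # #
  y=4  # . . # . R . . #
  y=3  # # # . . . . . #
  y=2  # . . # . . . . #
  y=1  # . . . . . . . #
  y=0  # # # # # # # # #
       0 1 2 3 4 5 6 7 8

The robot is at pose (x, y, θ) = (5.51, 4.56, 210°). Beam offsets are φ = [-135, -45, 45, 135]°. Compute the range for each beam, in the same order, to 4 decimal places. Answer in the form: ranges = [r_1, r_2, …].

ranges = [0.4555, 1.5633, 3.6856, 2.5778]

beam 1: φ=-135°, α=75°
  direction (0.2588, 0.9659); cell (5,4); t to first gridline: x 1.8932, y 0.4555 (then +3.8637 / +1.0353)
    (5,5) via y @ 0.4555  # hit
  → r_1 = 0.4555
beam 2: φ=-45°, α=165°
  direction (-0.9659, 0.2588); cell (5,4); t to first gridline: x 0.5280, y 1.7000 (then +1.0353 / +3.8637)
    (4,4) via x @ 0.5280
    (3,4) via x @ 1.5633  # hit
  → r_2 = 1.5633
beam 3: φ=45°, α=255°
  direction (-0.2588, -0.9659); cell (5,4); t to first gridline: x 1.9705, y 0.5798 (then +3.8637 / +1.0353)
    (5,3) via y @ 0.5798
    (5,2) via y @ 1.6150
    (4,2) via x @ 1.9705
    (4,1) via y @ 2.6503
    (4,0) via y @ 3.6856  # hit
  → r_3 = 3.6856
beam 4: φ=135°, α=345°
  direction (0.9659, -0.2588); cell (5,4); t to first gridline: x 0.5073, y 2.1637 (then +1.0353 / +3.8637)
    (6,4) via x @ 0.5073
    (7,4) via x @ 1.5426
    (7,3) via y @ 2.1637
    (8,3) via x @ 2.5778  # hit
  → r_4 = 2.5778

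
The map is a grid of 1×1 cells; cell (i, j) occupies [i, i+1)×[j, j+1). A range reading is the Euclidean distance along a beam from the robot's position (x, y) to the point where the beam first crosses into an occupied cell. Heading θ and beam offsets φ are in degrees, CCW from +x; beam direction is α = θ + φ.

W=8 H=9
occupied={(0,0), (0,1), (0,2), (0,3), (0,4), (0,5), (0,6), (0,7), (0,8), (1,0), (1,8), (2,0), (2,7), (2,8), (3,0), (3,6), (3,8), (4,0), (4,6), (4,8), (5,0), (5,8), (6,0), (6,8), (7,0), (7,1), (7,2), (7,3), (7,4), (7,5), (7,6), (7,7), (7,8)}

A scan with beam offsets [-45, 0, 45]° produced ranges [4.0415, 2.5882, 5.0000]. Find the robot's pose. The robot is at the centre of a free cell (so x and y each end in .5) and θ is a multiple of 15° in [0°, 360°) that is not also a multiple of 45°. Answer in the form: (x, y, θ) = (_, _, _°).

Candidates: 39 free-cell centres × 16 headings = 624 poses. Raycast each; keep the one whose scan matches to 4 dp.
  (3.5, 4.5, 195°): beam 1 = 2.8868 ≠ 4.0415 ✗
  (2.5, 1.5, 120°): beam 1 = 4.6587 ≠ 4.0415 ✗
  (2.5, 4.5, 195°): beam 1 = 1.7321 ≠ 4.0415 ✗
  …
  (3.5, 3.5, 75°): r_1=4.0415, r_2=2.5882, r_3=5.0000 — all match ✓
No second candidate reproduces the full scan.

(x, y, θ) = (3.5, 3.5, 75°)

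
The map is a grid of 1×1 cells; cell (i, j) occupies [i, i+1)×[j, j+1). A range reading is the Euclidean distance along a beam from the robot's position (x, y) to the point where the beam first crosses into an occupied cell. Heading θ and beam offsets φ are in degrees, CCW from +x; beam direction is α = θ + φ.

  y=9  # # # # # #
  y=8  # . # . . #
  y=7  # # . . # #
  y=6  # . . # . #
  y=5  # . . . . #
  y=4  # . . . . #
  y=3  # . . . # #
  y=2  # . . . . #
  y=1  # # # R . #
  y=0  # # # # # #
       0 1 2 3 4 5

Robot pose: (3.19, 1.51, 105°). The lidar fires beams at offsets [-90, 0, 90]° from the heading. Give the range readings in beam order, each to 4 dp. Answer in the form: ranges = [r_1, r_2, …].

ranges = [1.8738, 5.6837, 0.1967]

beam 1: φ=-90°, α=15°
  direction (0.9659, 0.2588); cell (3,1); t to first gridline: x 0.8386, y 1.8932 (then +1.0353 / +3.8637)
    (4,1) via x @ 0.8386
    (5,1) via x @ 1.8738  # hit
  → r_1 = 1.8738
beam 2: φ=0°, α=105°
  direction (-0.2588, 0.9659); cell (3,1); t to first gridline: x 0.7341, y 0.5073 (then +3.8637 / +1.0353)
    (3,2) via y @ 0.5073
    (2,2) via x @ 0.7341
    (2,3) via y @ 1.5426
    (2,4) via y @ 2.5778
    (2,5) via y @ 3.6131
    (1,5) via x @ 4.5978
    (1,6) via y @ 4.6484
    (1,7) via y @ 5.6837  # hit
  → r_2 = 5.6837
beam 3: φ=90°, α=195°
  direction (-0.9659, -0.2588); cell (3,1); t to first gridline: x 0.1967, y 1.9705 (then +1.0353 / +3.8637)
    (2,1) via x @ 0.1967  # hit
  → r_3 = 0.1967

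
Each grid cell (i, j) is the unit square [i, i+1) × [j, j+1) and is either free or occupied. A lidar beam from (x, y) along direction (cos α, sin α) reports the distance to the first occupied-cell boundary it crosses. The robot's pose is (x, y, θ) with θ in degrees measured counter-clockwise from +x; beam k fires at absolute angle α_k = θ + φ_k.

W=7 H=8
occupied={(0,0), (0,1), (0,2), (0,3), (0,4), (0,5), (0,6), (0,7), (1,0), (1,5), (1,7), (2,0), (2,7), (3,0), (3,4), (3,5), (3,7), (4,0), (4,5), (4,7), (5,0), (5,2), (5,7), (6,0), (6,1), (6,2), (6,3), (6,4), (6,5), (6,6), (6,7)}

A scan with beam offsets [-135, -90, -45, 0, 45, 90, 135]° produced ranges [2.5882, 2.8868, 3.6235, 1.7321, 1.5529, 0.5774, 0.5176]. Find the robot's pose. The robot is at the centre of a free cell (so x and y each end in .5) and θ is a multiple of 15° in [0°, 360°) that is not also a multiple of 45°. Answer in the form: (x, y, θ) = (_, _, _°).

The pose lattice has 25·16 = 400 candidates. Test each by forward raycasting.
  (2.5, 2.5, 120°): beam 1 = 3.6235 ≠ 2.5882 ✗
  (2.5, 3.5, 120°): beam 2 = 1.0000 ≠ 2.8868 ✗
  (5.5, 3.5, 150°): beam 1 = 0.5176 ≠ 2.5882 ✗
  (5.5, 3.5, 300°): beam 1 = 1.9319 ≠ 2.5882 ✗
  (5.5, 3.5, 285°): beam 1 = 1.7321 ≠ 2.5882 ✗
  …
  (2.5, 1.5, 150°): r_1=2.5882, r_2=2.8868, r_3=3.6235, r_4=1.7321, r_5=1.5529, r_6=0.5774, r_7=0.5176 — all match ✓
Unique over the lattice → pose = (2.5, 1.5, 150°).

(x, y, θ) = (2.5, 1.5, 150°)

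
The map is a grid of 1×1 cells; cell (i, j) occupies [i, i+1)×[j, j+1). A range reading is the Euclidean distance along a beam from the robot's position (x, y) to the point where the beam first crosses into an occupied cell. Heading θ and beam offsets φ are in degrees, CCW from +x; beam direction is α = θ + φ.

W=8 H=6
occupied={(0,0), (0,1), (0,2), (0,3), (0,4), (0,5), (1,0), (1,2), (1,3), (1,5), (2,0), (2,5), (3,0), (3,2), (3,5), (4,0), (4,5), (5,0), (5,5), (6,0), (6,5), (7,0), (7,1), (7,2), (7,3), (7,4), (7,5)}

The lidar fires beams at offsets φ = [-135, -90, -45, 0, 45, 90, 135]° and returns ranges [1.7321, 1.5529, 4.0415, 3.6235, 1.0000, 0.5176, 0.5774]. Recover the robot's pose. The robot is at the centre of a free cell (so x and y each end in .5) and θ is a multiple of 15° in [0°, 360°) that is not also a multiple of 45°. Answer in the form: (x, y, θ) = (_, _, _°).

Enumerate (i+0.5, j+0.5, θ) over the 21 free cells and 16 admissible headings. For each, cast all 7 beams and compare to the given ranges.
  (6.5, 2.5, 195°): beam 1 = 1.0000 ≠ 1.7321 ✗
  (6.5, 3.5, 300°): beam 1 = 5.6940 ≠ 1.7321 ✗
  (6.5, 3.5, 240°): beam 1 = 1.5529 ≠ 1.7321 ✗
  …
  (3.5, 4.5, 345°): r_1=1.7321, r_2=1.5529, r_3=4.0415, r_4=3.6235, r_5=1.0000, r_6=0.5176, r_7=0.5774 — all match ✓
No second candidate reproduces the full scan.

(x, y, θ) = (3.5, 4.5, 345°)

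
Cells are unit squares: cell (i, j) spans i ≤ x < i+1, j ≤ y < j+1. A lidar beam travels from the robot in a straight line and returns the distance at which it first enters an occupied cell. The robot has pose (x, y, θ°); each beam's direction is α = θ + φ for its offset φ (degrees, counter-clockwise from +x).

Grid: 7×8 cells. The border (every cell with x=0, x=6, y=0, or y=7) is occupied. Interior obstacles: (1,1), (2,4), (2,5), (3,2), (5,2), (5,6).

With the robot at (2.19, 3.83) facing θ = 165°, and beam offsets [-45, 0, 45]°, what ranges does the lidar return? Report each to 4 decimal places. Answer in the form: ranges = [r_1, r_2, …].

beam 1: φ=-45°, α=120°
  d=(-0.5000,0.8660)  start (2,3)  tX=0.3800 tY=0.1963  stride 1/|dx|=2.0000 1/|dy|=1.1547
    cross y-line → (2,4), t=0.1963 (wall)
  → r_1 = 0.1963
beam 2: φ=0°, α=165°
  d=(-0.9659,0.2588)  start (2,3)  tX=0.1967 tY=0.6568  stride 1/|dx|=1.0353 1/|dy|=3.8637
    cross x-line → (1,3), t=0.1967
    cross y-line → (1,4), t=0.6568
    cross x-line → (0,4), t=1.2320 (wall)
  → r_2 = 1.2320
beam 3: φ=45°, α=210°
  d=(-0.8660,-0.5000)  start (2,3)  tX=0.2194 tY=1.6600  stride 1/|dx|=1.1547 1/|dy|=2.0000
    cross x-line → (1,3), t=0.2194
    cross x-line → (0,3), t=1.3741 (wall)
  → r_3 = 1.3741

ranges = [0.1963, 1.2320, 1.3741]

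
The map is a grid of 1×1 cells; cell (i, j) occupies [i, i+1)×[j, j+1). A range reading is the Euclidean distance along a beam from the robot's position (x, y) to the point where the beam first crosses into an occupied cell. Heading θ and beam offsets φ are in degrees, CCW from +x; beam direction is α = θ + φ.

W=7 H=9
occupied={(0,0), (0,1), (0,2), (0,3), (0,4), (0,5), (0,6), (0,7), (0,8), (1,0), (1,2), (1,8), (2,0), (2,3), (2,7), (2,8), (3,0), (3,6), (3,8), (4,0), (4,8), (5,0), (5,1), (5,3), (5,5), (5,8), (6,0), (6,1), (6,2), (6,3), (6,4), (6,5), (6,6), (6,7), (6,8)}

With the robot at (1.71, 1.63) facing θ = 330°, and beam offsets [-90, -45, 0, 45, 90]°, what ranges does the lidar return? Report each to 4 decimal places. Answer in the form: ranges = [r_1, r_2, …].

ranges = [0.7275, 0.6522, 1.2600, 4.4413, 0.4272]

beam 1: φ=-90°, α=240°
  d=(-0.5000,-0.8660)  start (1,1)  tX=1.4200 tY=0.7275  stride 1/|dx|=2.0000 1/|dy|=1.1547
    cross y-line → (1,0), t=0.7275 (wall)
  → r_1 = 0.7275
beam 2: φ=-45°, α=285°
  d=(0.2588,-0.9659)  start (1,1)  tX=1.1205 tY=0.6522  stride 1/|dx|=3.8637 1/|dy|=1.0353
    cross y-line → (1,0), t=0.6522 (wall)
  → r_2 = 0.6522
beam 3: φ=0°, α=330°
  d=(0.8660,-0.5000)  start (1,1)  tX=0.3349 tY=1.2600  stride 1/|dx|=1.1547 1/|dy|=2.0000
    cross x-line → (2,1), t=0.3349
    cross y-line → (2,0), t=1.2600 (wall)
  → r_3 = 1.2600
beam 4: φ=45°, α=15°
  d=(0.9659,0.2588)  start (1,1)  tX=0.3002 tY=1.4296  stride 1/|dx|=1.0353 1/|dy|=3.8637
    cross x-line → (2,1), t=0.3002
    cross x-line → (3,1), t=1.3355
    cross y-line → (3,2), t=1.4296
    cross x-line → (4,2), t=2.3708
    cross x-line → (5,2), t=3.4061
    cross x-line → (6,2), t=4.4413 (wall)
  → r_4 = 4.4413
beam 5: φ=90°, α=60°
  d=(0.5000,0.8660)  start (1,1)  tX=0.5800 tY=0.4272  stride 1/|dx|=2.0000 1/|dy|=1.1547
    cross y-line → (1,2), t=0.4272 (wall)
  → r_5 = 0.4272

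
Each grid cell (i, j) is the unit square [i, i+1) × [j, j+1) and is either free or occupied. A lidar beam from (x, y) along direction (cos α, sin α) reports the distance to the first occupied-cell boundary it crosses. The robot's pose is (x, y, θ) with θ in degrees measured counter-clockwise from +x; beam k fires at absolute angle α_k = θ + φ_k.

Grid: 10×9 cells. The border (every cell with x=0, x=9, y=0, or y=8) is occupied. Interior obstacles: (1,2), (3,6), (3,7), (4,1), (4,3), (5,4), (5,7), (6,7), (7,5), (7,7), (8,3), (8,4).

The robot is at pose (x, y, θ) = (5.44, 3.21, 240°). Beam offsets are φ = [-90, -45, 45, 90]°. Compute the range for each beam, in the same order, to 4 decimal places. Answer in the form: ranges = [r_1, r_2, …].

beam 1: φ=-90°, α=150°
  d=(-0.8660,0.5000)  start (5,3)  tX=0.5081 tY=1.5800  stride 1/|dx|=1.1547 1/|dy|=2.0000
    cross x-line → (4,3), t=0.5081 (wall)
  → r_1 = 0.5081
beam 2: φ=-45°, α=195°
  d=(-0.9659,-0.2588)  start (5,3)  tX=0.4555 tY=0.8114  stride 1/|dx|=1.0353 1/|dy|=3.8637
    cross x-line → (4,3), t=0.4555 (wall)
  → r_2 = 0.4555
beam 3: φ=45°, α=285°
  d=(0.2588,-0.9659)  start (5,3)  tX=2.1637 tY=0.2174  stride 1/|dx|=3.8637 1/|dy|=1.0353
    cross y-line → (5,2), t=0.2174
    cross y-line → (5,1), t=1.2527
    cross x-line → (6,1), t=2.1637
    cross y-line → (6,0), t=2.2880 (wall)
  → r_3 = 2.2880
beam 4: φ=90°, α=330°
  d=(0.8660,-0.5000)  start (5,3)  tX=0.6466 tY=0.4200  stride 1/|dx|=1.1547 1/|dy|=2.0000
    cross y-line → (5,2), t=0.4200
    cross x-line → (6,2), t=0.6466
    cross x-line → (7,2), t=1.8013
    cross y-line → (7,1), t=2.4200
    cross x-line → (8,1), t=2.9560
    cross x-line → (9,1), t=4.1107 (wall)
  → r_4 = 4.1107

ranges = [0.5081, 0.4555, 2.2880, 4.1107]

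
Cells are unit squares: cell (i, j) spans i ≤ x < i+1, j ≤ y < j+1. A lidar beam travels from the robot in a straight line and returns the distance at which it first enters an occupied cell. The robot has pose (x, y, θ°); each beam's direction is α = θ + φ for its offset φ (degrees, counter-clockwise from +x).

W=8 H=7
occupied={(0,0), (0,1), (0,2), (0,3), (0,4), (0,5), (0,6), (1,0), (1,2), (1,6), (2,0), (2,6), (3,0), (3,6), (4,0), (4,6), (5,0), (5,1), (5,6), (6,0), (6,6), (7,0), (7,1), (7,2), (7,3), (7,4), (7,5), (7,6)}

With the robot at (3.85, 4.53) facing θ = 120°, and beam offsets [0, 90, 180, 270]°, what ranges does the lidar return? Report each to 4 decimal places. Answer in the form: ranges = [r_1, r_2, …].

beam 1: φ=0°, α=120°
  dir = (cos 120°, sin 120°) = (-0.5000, 0.8660); from cell (3,4)
  next x-line at t=1.7000, next y-line at t=0.5427; Δt_x=2.0000, Δt_y=1.1547
    y: enter (3,5) at t=0.5427
    y: enter (3,6) at t=1.6974 ← occupied
  → r_1 = 1.6974
beam 2: φ=90°, α=210°
  dir = (cos 210°, sin 210°) = (-0.8660, -0.5000); from cell (3,4)
  next x-line at t=0.9815, next y-line at t=1.0600; Δt_x=1.1547, Δt_y=2.0000
    x: enter (2,4) at t=0.9815
    y: enter (2,3) at t=1.0600
    x: enter (1,3) at t=2.1362
    y: enter (1,2) at t=3.0600 ← occupied
  → r_2 = 3.0600
beam 3: φ=180°, α=300°
  dir = (cos 300°, sin 300°) = (0.5000, -0.8660); from cell (3,4)
  next x-line at t=0.3000, next y-line at t=0.6120; Δt_x=2.0000, Δt_y=1.1547
    x: enter (4,4) at t=0.3000
    y: enter (4,3) at t=0.6120
    y: enter (4,2) at t=1.7667
    x: enter (5,2) at t=2.3000
    y: enter (5,1) at t=2.9214 ← occupied
  → r_3 = 2.9214
beam 4: φ=270°, α=30°
  dir = (cos 30°, sin 30°) = (0.8660, 0.5000); from cell (3,4)
  next x-line at t=0.1732, next y-line at t=0.9400; Δt_x=1.1547, Δt_y=2.0000
    x: enter (4,4) at t=0.1732
    y: enter (4,5) at t=0.9400
    x: enter (5,5) at t=1.3279
    x: enter (6,5) at t=2.4826
    y: enter (6,6) at t=2.9400 ← occupied
  → r_4 = 2.9400

ranges = [1.6974, 3.0600, 2.9214, 2.9400]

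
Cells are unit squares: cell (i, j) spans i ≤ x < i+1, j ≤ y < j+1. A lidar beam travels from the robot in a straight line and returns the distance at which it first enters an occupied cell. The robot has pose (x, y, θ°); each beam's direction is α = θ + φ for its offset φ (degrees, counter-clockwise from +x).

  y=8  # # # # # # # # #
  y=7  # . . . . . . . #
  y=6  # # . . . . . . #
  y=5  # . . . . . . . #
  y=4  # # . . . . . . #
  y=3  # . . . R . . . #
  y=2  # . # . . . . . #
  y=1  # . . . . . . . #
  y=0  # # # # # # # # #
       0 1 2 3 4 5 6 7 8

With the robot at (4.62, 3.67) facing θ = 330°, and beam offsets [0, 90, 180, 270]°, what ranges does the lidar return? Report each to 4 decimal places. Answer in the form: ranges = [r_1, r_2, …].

ranges = [3.9029, 4.9999, 4.1800, 3.0831]

beam 1: φ=0°, α=330°
  direction (0.8660, -0.5000); cell (4,3); t to first gridline: x 0.4388, y 1.3400 (then +1.1547 / +2.0000)
    (5,3) via x @ 0.4388
    (5,2) via y @ 1.3400
    (6,2) via x @ 1.5935
    (7,2) via x @ 2.7482
    (7,1) via y @ 3.3400
    (8,1) via x @ 3.9029  # hit
  → r_1 = 3.9029
beam 2: φ=90°, α=60°
  direction (0.5000, 0.8660); cell (4,3); t to first gridline: x 0.7600, y 0.3811 (then +2.0000 / +1.1547)
    (4,4) via y @ 0.3811
    (5,4) via x @ 0.7600
    (5,5) via y @ 1.5358
    (5,6) via y @ 2.6905
    (6,6) via x @ 2.7600
    (6,7) via y @ 3.8452
    (7,7) via x @ 4.7600
    (7,8) via y @ 4.9999  # hit
  → r_2 = 4.9999
beam 3: φ=180°, α=150°
  direction (-0.8660, 0.5000); cell (4,3); t to first gridline: x 0.7159, y 0.6600 (then +1.1547 / +2.0000)
    (4,4) via y @ 0.6600
    (3,4) via x @ 0.7159
    (2,4) via x @ 1.8706
    (2,5) via y @ 2.6600
    (1,5) via x @ 3.0253
    (0,5) via x @ 4.1800  # hit
  → r_3 = 4.1800
beam 4: φ=270°, α=240°
  direction (-0.5000, -0.8660); cell (4,3); t to first gridline: x 1.2400, y 0.7736 (then +2.0000 / +1.1547)
    (4,2) via y @ 0.7736
    (3,2) via x @ 1.2400
    (3,1) via y @ 1.9283
    (3,0) via y @ 3.0831  # hit
  → r_4 = 3.0831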